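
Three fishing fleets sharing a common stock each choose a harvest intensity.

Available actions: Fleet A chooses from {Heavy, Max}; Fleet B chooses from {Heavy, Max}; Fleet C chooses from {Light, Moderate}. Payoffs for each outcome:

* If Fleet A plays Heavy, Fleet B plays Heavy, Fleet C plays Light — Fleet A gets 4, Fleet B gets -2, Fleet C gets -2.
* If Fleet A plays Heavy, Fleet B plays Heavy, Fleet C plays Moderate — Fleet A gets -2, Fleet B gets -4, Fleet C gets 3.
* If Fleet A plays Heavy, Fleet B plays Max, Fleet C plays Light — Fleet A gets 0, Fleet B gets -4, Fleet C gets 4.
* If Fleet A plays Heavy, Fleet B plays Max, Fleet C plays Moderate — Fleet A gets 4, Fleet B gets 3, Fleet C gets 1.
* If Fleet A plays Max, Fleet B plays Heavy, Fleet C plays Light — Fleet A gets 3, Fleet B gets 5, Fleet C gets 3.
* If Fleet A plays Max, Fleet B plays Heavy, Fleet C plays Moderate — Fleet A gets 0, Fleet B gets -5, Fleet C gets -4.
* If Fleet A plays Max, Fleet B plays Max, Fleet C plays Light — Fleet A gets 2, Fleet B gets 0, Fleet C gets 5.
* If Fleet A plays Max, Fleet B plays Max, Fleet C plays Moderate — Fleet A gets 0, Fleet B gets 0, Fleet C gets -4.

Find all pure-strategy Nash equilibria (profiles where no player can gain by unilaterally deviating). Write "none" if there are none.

No pure-strategy Nash equilibrium.

(Heavy, Heavy, Light): Fleet C can switch to Moderate (-2 → 3). Not NE.
(Heavy, Heavy, Moderate): Fleet A can switch to Max (-2 → 0). Not NE.
(Heavy, Max, Light): Fleet A can switch to Max (0 → 2). Not NE.
(Heavy, Max, Moderate): Fleet C can switch to Light (1 → 4). Not NE.
(Max, Heavy, Light): Fleet A can switch to Heavy (3 → 4). Not NE.
(Max, Heavy, Moderate): Fleet B can switch to Max (-5 → 0). Not NE.
(Max, Max, Light): Fleet B can switch to Heavy (0 → 5). Not NE.
(Max, Max, Moderate): Fleet A can switch to Heavy (0 → 4). Not NE.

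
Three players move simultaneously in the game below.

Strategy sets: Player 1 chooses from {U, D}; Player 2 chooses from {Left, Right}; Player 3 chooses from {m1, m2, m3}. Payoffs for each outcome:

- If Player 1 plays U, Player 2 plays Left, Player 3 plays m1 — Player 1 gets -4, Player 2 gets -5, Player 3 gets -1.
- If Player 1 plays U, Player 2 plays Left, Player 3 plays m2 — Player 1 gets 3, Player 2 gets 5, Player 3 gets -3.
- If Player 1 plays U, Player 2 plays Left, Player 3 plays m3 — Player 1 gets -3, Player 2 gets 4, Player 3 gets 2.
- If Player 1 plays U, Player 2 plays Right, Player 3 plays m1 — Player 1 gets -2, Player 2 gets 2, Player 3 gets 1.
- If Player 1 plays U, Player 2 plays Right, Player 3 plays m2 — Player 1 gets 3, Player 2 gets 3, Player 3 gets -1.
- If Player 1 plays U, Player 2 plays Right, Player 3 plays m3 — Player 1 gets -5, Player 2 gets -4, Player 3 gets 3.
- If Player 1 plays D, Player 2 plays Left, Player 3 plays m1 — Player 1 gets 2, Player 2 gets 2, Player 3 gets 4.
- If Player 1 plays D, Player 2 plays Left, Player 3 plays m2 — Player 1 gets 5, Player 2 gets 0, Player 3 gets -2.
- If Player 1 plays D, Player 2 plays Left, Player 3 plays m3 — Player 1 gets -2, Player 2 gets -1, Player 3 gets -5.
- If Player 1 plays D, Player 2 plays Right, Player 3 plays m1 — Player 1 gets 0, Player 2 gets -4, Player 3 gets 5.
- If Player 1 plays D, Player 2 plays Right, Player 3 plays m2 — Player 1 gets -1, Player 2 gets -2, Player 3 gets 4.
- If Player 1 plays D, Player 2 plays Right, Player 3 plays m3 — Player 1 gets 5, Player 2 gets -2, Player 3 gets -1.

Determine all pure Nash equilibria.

Pure NE: (D, Left, m1)

Player 1 against (Left, m1): payoffs -4, 2 → best response D.
Player 1 against (Left, m2): payoffs 3, 5 → best response D.
Player 1 against (Left, m3): payoffs -3, -2 → best response D.
Player 1 against (Right, m1): payoffs -2, 0 → best response D.
Player 1 against (Right, m2): payoffs 3, -1 → best response U.
Player 1 against (Right, m3): payoffs -5, 5 → best response D.
Player 2 against (U, m1): payoffs -5, 2 → best response Right.
Player 2 against (U, m2): payoffs 5, 3 → best response Left.
Player 2 against (U, m3): payoffs 4, -4 → best response Left.
Player 2 against (D, m1): payoffs 2, -4 → best response Left.
Player 2 against (D, m2): payoffs 0, -2 → best response Left.
Player 2 against (D, m3): payoffs -1, -2 → best response Left.
Player 3 against (U, Left): payoffs -1, -3, 2 → best response m3.
Player 3 against (U, Right): payoffs 1, -1, 3 → best response m3.
Player 3 against (D, Left): payoffs 4, -2, -5 → best response m1.
Player 3 against (D, Right): payoffs 5, 4, -1 → best response m1.
Mutual best responses: (D, Left, m1).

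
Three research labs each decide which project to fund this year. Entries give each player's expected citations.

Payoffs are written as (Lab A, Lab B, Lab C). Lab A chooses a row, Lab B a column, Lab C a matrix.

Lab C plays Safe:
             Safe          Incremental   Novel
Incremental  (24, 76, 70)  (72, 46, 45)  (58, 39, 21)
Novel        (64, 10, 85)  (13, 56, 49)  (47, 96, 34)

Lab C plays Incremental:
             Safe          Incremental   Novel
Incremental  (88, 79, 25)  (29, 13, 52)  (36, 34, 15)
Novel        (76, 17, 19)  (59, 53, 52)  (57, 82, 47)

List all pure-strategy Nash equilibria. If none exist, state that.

For each player, find the best response to each opponent profile; mutual best responses are the pure NE.
Lab A against (Safe, Safe): payoffs 24, 64 → best response Novel.
Lab A against (Safe, Incremental): payoffs 88, 76 → best response Incremental.
Lab A against (Incremental, Safe): payoffs 72, 13 → best response Incremental.
Lab A against (Incremental, Incremental): payoffs 29, 59 → best response Novel.
Lab A against (Novel, Safe): payoffs 58, 47 → best response Incremental.
Lab A against (Novel, Incremental): payoffs 36, 57 → best response Novel.
Lab B against (Incremental, Safe): payoffs 76, 46, 39 → best response Safe.
Lab B against (Incremental, Incremental): payoffs 79, 13, 34 → best response Safe.
Lab B against (Novel, Safe): payoffs 10, 56, 96 → best response Novel.
Lab B against (Novel, Incremental): payoffs 17, 53, 82 → best response Novel.
Lab C against (Incremental, Safe): payoffs 70, 25 → best response Safe.
Lab C against (Incremental, Incremental): payoffs 45, 52 → best response Incremental.
Lab C against (Incremental, Novel): payoffs 21, 15 → best response Safe.
Lab C against (Novel, Safe): payoffs 85, 19 → best response Safe.
Lab C against (Novel, Incremental): payoffs 49, 52 → best response Incremental.
Lab C against (Novel, Novel): payoffs 34, 47 → best response Incremental.
Mutual best responses: (Novel, Novel, Incremental).

Pure NE: (Novel, Novel, Incremental)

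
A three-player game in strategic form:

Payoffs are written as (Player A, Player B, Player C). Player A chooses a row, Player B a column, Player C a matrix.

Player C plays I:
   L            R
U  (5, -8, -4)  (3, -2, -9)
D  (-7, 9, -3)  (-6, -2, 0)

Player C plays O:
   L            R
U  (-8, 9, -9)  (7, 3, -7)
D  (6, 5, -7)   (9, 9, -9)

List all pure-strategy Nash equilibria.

No pure-strategy Nash equilibrium.

For each strategy profile, look for a profitable unilateral deviation.
(U, L, I): Player B can switch to R (-8 → -2). Not NE.
(U, L, O): Player A can switch to D (-8 → 6). Not NE.
(U, R, I): Player C can switch to O (-9 → -7). Not NE.
(U, R, O): Player A can switch to D (7 → 9). Not NE.
(D, L, I): Player A can switch to U (-7 → 5). Not NE.
(D, L, O): Player B can switch to R (5 → 9). Not NE.
(The remaining 2 profiles each have a profitable deviation by the same check.)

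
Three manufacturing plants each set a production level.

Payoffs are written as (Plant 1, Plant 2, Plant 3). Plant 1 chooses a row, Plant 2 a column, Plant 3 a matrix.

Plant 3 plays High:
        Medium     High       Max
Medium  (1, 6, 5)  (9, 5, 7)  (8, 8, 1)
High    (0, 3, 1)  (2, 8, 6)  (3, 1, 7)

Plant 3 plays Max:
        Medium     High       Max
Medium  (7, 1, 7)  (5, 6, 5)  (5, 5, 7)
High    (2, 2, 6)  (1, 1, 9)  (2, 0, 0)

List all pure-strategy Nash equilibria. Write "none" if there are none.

none

(Medium, Medium, High): Plant 2 can switch to Max (6 → 8). Not NE.
(Medium, Medium, Max): Plant 2 can switch to High (1 → 6). Not NE.
(Medium, High, High): Plant 2 can switch to Medium (5 → 6). Not NE.
(Medium, High, Max): Plant 3 can switch to High (5 → 7). Not NE.
(Medium, Max, High): Plant 3 can switch to Max (1 → 7). Not NE.
(Medium, Max, Max): Plant 2 can switch to High (5 → 6). Not NE.
(High, Medium, High): Plant 1 can switch to Medium (0 → 1). Not NE.
(High, Medium, Max): Plant 1 can switch to Medium (2 → 7). Not NE.
(High, High, High): Plant 1 can switch to Medium (2 → 9). Not NE.
(High, High, Max): Plant 1 can switch to Medium (1 → 5). Not NE.
(The remaining 2 profiles each have a profitable deviation by the same check.)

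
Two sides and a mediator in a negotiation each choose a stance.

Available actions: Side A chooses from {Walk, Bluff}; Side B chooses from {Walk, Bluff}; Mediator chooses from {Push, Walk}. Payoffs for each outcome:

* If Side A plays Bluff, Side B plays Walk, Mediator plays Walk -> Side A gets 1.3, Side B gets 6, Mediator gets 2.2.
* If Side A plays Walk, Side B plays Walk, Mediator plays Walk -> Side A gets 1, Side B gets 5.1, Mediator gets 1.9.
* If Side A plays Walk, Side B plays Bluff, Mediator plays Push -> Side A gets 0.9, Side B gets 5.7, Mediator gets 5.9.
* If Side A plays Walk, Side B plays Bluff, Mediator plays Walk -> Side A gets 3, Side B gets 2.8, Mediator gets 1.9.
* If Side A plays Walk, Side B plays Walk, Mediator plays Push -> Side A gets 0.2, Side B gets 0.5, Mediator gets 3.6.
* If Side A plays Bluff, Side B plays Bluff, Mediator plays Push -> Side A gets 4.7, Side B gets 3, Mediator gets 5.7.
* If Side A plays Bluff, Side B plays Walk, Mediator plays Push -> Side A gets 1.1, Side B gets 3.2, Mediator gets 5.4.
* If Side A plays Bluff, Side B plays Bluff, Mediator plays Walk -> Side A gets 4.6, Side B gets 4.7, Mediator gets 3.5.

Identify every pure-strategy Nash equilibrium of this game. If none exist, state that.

(Walk, Walk, Push): Side A can switch to Bluff (0.2 → 1.1). Not NE.
(Walk, Walk, Walk): Side A can switch to Bluff (1 → 1.3). Not NE.
(Walk, Bluff, Push): Side A can switch to Bluff (0.9 → 4.7). Not NE.
(Walk, Bluff, Walk): Side A can switch to Bluff (3 → 4.6). Not NE.
(Bluff, Walk, Push): Side A gets 1.1, best alternative 0.2; Side B gets 3.2, best alternative 3; Mediator gets 5.4, best alternative 2.2. No profitable deviation — NE.
(Bluff, Walk, Walk): Mediator can switch to Push (2.2 → 5.4). Not NE.
(Bluff, Bluff, Push): Side B can switch to Walk (3 → 3.2). Not NE.
(Bluff, Bluff, Walk): Side B can switch to Walk (4.7 → 6). Not NE.

Pure NE: (Bluff, Walk, Push)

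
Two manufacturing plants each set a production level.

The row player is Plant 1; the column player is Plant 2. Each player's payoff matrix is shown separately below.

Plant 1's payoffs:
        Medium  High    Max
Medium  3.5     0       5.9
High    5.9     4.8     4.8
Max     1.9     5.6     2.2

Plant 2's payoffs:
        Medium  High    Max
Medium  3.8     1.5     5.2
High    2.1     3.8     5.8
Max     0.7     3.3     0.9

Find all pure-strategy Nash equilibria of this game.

(Medium, Medium): Plant 1 can switch to High (3.5 → 5.9). Not NE.
(Medium, High): Plant 1 can switch to High (0 → 4.8). Not NE.
(Medium, Max): Plant 1 gets 5.9, best alternative 4.8; Plant 2 gets 5.2, best alternative 3.8. No profitable deviation — NE.
(High, Medium): Plant 2 can switch to High (2.1 → 3.8). Not NE.
(High, High): Plant 1 can switch to Max (4.8 → 5.6). Not NE.
(High, Max): Plant 1 can switch to Medium (4.8 → 5.9). Not NE.
(Max, Medium): Plant 1 can switch to Medium (1.9 → 3.5). Not NE.
(Max, High): Plant 1 gets 5.6, best alternative 4.8; Plant 2 gets 3.3, best alternative 0.9. No profitable deviation — NE.
(Max, Max): Plant 1 can switch to Medium (2.2 → 5.9). Not NE.

Pure-strategy Nash equilibria: (Medium, Max), (Max, High)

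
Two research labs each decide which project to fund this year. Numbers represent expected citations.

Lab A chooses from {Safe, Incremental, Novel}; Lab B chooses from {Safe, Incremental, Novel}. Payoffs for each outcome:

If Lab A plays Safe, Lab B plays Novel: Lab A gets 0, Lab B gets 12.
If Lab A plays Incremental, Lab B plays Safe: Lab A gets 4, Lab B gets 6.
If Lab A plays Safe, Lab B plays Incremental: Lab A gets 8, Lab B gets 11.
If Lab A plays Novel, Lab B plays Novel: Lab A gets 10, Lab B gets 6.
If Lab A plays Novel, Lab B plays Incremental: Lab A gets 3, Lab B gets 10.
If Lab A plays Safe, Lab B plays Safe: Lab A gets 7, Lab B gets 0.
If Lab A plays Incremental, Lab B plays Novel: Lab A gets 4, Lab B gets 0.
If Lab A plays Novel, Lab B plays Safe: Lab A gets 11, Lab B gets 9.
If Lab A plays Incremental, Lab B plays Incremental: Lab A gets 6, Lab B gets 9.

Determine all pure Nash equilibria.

Lab A against Safe: payoffs 7, 4, 11 → best response Novel.
Lab A against Incremental: payoffs 8, 6, 3 → best response Safe.
Lab A against Novel: payoffs 0, 4, 10 → best response Novel.
Lab B against Safe: payoffs 0, 11, 12 → best response Novel.
Lab B against Incremental: payoffs 6, 9, 0 → best response Incremental.
Lab B against Novel: payoffs 9, 10, 6 → best response Incremental.
No profile is a mutual best response for all players.

none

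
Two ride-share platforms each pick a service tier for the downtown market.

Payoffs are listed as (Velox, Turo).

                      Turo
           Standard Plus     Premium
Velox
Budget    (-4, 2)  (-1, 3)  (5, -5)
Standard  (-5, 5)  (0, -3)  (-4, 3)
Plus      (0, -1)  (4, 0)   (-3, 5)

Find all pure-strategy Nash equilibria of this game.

Velox against Standard: payoffs -4, -5, 0 → best response Plus.
Velox against Plus: payoffs -1, 0, 4 → best response Plus.
Velox against Premium: payoffs 5, -4, -3 → best response Budget.
Turo against Budget: payoffs 2, 3, -5 → best response Plus.
Turo against Standard: payoffs 5, -3, 3 → best response Standard.
Turo against Plus: payoffs -1, 0, 5 → best response Premium.
No profile is a mutual best response for all players.

This game has no pure Nash equilibrium.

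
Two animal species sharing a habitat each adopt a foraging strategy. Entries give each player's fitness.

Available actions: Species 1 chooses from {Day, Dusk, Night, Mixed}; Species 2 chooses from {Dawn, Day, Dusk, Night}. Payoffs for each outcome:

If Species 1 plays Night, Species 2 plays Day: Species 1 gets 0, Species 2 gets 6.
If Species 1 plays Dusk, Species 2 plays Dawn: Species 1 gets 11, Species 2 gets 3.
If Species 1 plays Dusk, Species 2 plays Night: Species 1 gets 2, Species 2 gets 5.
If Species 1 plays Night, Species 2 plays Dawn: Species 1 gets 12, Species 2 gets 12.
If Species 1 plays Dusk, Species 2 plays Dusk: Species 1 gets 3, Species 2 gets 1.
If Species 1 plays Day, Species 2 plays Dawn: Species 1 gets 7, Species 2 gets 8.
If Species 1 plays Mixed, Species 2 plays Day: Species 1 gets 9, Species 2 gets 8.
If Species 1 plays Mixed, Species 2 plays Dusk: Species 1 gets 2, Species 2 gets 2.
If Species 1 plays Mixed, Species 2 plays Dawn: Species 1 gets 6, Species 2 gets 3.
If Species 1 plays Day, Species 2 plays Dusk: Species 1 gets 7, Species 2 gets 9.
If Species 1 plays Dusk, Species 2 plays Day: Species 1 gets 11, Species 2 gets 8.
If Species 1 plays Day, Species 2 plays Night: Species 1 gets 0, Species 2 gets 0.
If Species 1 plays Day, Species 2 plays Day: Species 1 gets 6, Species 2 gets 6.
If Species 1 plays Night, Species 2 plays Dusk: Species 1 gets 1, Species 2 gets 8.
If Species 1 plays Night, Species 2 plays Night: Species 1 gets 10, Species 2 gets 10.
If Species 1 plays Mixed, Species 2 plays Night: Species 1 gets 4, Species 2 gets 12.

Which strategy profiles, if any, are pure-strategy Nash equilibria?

(Day, Dusk); (Dusk, Day); (Night, Dawn)

(Day, Dawn): Species 1 can switch to Dusk (7 → 11). Not NE.
(Day, Day): Species 1 can switch to Dusk (6 → 11). Not NE.
(Day, Dusk): Species 1 gets 7, best alternative 3; Species 2 gets 9, best alternative 8. No profitable deviation — NE.
(Day, Night): Species 1 can switch to Dusk (0 → 2). Not NE.
(Dusk, Dawn): Species 1 can switch to Night (11 → 12). Not NE.
(Dusk, Day): Species 1 gets 11, best alternative 9; Species 2 gets 8, best alternative 5. No profitable deviation — NE.
(Dusk, Dusk): Species 1 can switch to Day (3 → 7). Not NE.
(Dusk, Night): Species 1 can switch to Night (2 → 10). Not NE.
(Night, Dawn): Species 1 gets 12, best alternative 11; Species 2 gets 12, best alternative 10. No profitable deviation — NE.
(Night, Day): Species 1 can switch to Day (0 → 6). Not NE.
(Night, Dusk): Species 1 can switch to Day (1 → 7). Not NE.
(The remaining 5 profiles each have a profitable deviation by the same check.)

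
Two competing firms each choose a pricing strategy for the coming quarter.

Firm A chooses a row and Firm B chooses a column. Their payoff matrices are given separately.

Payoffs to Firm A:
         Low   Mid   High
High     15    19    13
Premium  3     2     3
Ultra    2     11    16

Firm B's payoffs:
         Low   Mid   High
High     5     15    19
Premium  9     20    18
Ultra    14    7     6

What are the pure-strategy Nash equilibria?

For each player, find the best response to each opponent profile; mutual best responses are the pure NE.
Firm A against Low: payoffs 15, 3, 2 → best response High.
Firm A against Mid: payoffs 19, 2, 11 → best response High.
Firm A against High: payoffs 13, 3, 16 → best response Ultra.
Firm B against High: payoffs 5, 15, 19 → best response High.
Firm B against Premium: payoffs 9, 20, 18 → best response Mid.
Firm B against Ultra: payoffs 14, 7, 6 → best response Low.
No profile is a mutual best response for all players.

This game has no pure Nash equilibrium.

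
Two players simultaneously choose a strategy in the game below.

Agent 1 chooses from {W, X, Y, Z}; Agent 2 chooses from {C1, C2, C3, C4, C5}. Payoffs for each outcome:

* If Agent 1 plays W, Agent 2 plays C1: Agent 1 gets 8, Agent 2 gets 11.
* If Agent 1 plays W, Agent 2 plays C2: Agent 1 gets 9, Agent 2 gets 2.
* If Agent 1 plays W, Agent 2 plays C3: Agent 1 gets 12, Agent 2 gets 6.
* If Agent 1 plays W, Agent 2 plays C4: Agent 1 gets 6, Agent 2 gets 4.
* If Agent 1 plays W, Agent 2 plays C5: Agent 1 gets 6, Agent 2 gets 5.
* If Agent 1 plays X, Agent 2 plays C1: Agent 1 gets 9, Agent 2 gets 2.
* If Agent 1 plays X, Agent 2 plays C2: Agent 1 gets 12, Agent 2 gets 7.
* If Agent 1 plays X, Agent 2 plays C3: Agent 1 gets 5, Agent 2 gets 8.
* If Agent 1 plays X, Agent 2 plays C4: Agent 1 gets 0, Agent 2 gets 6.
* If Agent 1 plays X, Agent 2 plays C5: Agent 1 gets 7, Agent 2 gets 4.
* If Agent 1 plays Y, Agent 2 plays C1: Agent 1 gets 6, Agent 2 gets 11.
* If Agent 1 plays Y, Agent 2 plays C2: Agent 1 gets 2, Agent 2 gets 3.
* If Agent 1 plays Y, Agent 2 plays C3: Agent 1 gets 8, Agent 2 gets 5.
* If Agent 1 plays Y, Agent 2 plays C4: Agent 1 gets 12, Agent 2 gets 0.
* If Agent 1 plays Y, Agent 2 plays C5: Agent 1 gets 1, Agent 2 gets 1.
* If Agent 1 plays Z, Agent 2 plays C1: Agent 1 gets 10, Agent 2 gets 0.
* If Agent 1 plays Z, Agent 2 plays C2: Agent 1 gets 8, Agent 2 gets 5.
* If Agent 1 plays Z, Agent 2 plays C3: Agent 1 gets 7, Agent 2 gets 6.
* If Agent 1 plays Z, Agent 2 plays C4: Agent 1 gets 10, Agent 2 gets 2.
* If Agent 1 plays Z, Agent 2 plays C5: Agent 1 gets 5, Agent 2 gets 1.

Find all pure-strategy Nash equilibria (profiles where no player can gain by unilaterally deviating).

(W, C1): Agent 1 can switch to X (8 → 9). Not NE.
(W, C2): Agent 1 can switch to X (9 → 12). Not NE.
(W, C3): Agent 2 can switch to C1 (6 → 11). Not NE.
(W, C4): Agent 1 can switch to Y (6 → 12). Not NE.
(W, C5): Agent 1 can switch to X (6 → 7). Not NE.
(X, C1): Agent 1 can switch to Z (9 → 10). Not NE.
(X, C2): Agent 2 can switch to C3 (7 → 8). Not NE.
(X, C3): Agent 1 can switch to W (5 → 12). Not NE.
(X, C4): Agent 1 can switch to W (0 → 6). Not NE.
(X, C5): Agent 2 can switch to C2 (4 → 7). Not NE.
(Y, C1): Agent 1 can switch to W (6 → 8). Not NE.
(Y, C2): Agent 1 can switch to W (2 → 9). Not NE.
(The remaining 8 profiles each have a profitable deviation by the same check.)

This game has no pure Nash equilibrium.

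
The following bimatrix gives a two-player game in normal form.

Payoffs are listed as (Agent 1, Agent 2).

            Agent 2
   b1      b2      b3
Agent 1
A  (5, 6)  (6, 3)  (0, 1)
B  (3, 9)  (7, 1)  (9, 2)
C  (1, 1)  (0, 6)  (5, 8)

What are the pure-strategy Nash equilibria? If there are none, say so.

Check each profile: it is a Nash equilibrium iff no player can strictly gain by switching unilaterally.
(A, b1): Agent 1 gets 5, best alternative 3; Agent 2 gets 6, best alternative 3. No profitable deviation — NE.
(A, b2): Agent 1 can switch to B (6 → 7). Not NE.
(A, b3): Agent 1 can switch to B (0 → 9). Not NE.
(B, b1): Agent 1 can switch to A (3 → 5). Not NE.
(B, b2): Agent 2 can switch to b1 (1 → 9). Not NE.
(B, b3): Agent 2 can switch to b1 (2 → 9). Not NE.
(C, b1): Agent 1 can switch to A (1 → 5). Not NE.
(C, b2): Agent 1 can switch to A (0 → 6). Not NE.
(C, b3): Agent 1 can switch to B (5 → 9). Not NE.

The unique pure-strategy Nash equilibrium is (A, b1).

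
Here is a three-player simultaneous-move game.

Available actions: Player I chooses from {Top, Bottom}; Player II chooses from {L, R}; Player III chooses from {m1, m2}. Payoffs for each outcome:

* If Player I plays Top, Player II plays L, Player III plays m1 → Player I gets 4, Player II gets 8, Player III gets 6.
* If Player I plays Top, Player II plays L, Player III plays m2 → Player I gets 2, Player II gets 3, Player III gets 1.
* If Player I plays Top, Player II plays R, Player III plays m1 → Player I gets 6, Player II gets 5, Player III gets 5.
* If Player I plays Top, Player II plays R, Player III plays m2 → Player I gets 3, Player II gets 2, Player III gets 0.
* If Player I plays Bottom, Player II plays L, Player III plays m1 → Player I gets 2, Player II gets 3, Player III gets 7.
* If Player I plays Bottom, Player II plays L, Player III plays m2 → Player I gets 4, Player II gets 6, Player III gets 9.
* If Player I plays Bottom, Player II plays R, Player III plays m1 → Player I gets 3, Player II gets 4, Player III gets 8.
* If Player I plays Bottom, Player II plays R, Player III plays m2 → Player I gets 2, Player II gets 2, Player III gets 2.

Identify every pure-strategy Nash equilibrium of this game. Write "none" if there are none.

(Top, L, m1) and (Bottom, L, m2)

Player I against (L, m1): payoffs 4, 2 → best response Top.
Player I against (L, m2): payoffs 2, 4 → best response Bottom.
Player I against (R, m1): payoffs 6, 3 → best response Top.
Player I against (R, m2): payoffs 3, 2 → best response Top.
Player II against (Top, m1): payoffs 8, 5 → best response L.
Player II against (Top, m2): payoffs 3, 2 → best response L.
Player II against (Bottom, m1): payoffs 3, 4 → best response R.
Player II against (Bottom, m2): payoffs 6, 2 → best response L.
Player III against (Top, L): payoffs 6, 1 → best response m1.
Player III against (Top, R): payoffs 5, 0 → best response m1.
Player III against (Bottom, L): payoffs 7, 9 → best response m2.
Player III against (Bottom, R): payoffs 8, 2 → best response m1.
Mutual best responses: (Top, L, m1); (Bottom, L, m2).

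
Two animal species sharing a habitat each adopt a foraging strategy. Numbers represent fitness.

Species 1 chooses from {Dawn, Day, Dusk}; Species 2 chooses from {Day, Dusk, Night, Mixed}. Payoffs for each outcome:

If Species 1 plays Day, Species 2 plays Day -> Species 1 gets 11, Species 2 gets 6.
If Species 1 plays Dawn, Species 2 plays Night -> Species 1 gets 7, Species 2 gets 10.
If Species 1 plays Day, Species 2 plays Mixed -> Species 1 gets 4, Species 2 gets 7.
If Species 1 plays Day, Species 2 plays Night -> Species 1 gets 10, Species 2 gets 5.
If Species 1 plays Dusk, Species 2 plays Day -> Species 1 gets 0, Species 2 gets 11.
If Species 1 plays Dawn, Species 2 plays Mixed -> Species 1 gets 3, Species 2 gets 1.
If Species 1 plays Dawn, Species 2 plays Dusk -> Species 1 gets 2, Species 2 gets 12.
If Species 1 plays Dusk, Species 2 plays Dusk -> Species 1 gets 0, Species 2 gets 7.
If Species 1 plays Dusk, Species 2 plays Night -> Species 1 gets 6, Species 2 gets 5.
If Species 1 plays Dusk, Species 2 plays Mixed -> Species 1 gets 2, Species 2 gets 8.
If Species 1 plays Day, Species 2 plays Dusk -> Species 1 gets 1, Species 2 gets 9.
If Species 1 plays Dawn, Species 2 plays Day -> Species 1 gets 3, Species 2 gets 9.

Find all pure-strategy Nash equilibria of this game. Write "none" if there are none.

(Dawn, Day): Species 1 can switch to Day (3 → 11). Not NE.
(Dawn, Dusk): Species 1 gets 2, best alternative 1; Species 2 gets 12, best alternative 10. No profitable deviation — NE.
(Dawn, Night): Species 1 can switch to Day (7 → 10). Not NE.
(Dawn, Mixed): Species 1 can switch to Day (3 → 4). Not NE.
(Day, Day): Species 2 can switch to Dusk (6 → 9). Not NE.
(Day, Dusk): Species 1 can switch to Dawn (1 → 2). Not NE.
(Day, Night): Species 2 can switch to Day (5 → 6). Not NE.
(Day, Mixed): Species 2 can switch to Dusk (7 → 9). Not NE.
(Dusk, Day): Species 1 can switch to Dawn (0 → 3). Not NE.
(Dusk, Dusk): Species 1 can switch to Dawn (0 → 2). Not NE.
(Dusk, Night): Species 1 can switch to Dawn (6 → 7). Not NE.
(Dusk, Mixed): Species 1 can switch to Dawn (2 → 3). Not NE.

Pure NE: (Dawn, Dusk)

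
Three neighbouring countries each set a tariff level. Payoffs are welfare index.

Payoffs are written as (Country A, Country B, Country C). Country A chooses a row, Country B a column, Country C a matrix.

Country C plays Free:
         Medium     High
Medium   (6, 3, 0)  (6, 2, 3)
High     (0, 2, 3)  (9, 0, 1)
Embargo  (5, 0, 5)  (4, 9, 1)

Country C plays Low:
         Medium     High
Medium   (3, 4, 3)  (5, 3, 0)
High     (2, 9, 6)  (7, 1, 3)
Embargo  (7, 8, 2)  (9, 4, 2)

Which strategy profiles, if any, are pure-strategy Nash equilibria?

This game has no pure Nash equilibrium.

For each player, find the best response to each opponent profile; mutual best responses are the pure NE.
Country A against (Medium, Free): payoffs 6, 0, 5 → best response Medium.
Country A against (Medium, Low): payoffs 3, 2, 7 → best response Embargo.
Country A against (High, Free): payoffs 6, 9, 4 → best response High.
Country A against (High, Low): payoffs 5, 7, 9 → best response Embargo.
Country B against (Medium, Free): payoffs 3, 2 → best response Medium.
Country B against (Medium, Low): payoffs 4, 3 → best response Medium.
Country B against (High, Free): payoffs 2, 0 → best response Medium.
Country B against (High, Low): payoffs 9, 1 → best response Medium.
Country B against (Embargo, Free): payoffs 0, 9 → best response High.
Country B against (Embargo, Low): payoffs 8, 4 → best response Medium.
Country C against (Medium, Medium): payoffs 0, 3 → best response Low.
Country C against (Medium, High): payoffs 3, 0 → best response Free.
Country C against (High, Medium): payoffs 3, 6 → best response Low.
Country C against (High, High): payoffs 1, 3 → best response Low.
Country C against (Embargo, Medium): payoffs 5, 2 → best response Free.
Country C against (Embargo, High): payoffs 1, 2 → best response Low.
No profile is a mutual best response for all players.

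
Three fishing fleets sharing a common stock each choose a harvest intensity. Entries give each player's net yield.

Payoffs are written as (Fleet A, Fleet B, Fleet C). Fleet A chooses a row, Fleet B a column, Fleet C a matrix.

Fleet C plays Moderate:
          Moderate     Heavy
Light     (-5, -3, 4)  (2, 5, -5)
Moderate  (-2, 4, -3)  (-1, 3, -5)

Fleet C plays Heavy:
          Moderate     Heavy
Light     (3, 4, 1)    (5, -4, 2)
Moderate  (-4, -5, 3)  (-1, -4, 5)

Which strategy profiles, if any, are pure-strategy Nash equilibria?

(Light, Moderate, Moderate): Fleet A can switch to Moderate (-5 → -2). Not NE.
(Light, Moderate, Heavy): Fleet C can switch to Moderate (1 → 4). Not NE.
(Light, Heavy, Moderate): Fleet C can switch to Heavy (-5 → 2). Not NE.
(Light, Heavy, Heavy): Fleet B can switch to Moderate (-4 → 4). Not NE.
(Moderate, Moderate, Moderate): Fleet C can switch to Heavy (-3 → 3). Not NE.
(Moderate, Moderate, Heavy): Fleet A can switch to Light (-4 → 3). Not NE.
(Moderate, Heavy, Moderate): Fleet A can switch to Light (-1 → 2). Not NE.
(Moderate, Heavy, Heavy): Fleet A can switch to Light (-1 → 5). Not NE.

There is no pure-strategy Nash equilibrium.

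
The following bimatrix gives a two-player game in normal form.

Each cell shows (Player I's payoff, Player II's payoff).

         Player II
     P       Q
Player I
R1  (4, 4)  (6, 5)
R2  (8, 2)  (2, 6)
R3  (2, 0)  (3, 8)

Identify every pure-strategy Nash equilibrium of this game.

Mark each player's best response to every combination of opponents' strategies; a profile where every player is best-responding is a pure Nash equilibrium.
Player I against P: payoffs 4, 8, 2 → best response R2.
Player I against Q: payoffs 6, 2, 3 → best response R1.
Player II against R1: payoffs 4, 5 → best response Q.
Player II against R2: payoffs 2, 6 → best response Q.
Player II against R3: payoffs 0, 8 → best response Q.
Mutual best responses: (R1, Q).

The unique pure-strategy Nash equilibrium is (R1, Q).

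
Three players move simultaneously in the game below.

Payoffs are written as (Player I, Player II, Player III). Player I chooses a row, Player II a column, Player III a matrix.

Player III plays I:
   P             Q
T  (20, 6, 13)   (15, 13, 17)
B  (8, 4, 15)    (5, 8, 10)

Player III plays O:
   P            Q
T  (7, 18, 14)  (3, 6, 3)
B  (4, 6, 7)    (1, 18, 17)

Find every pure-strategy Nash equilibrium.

(T, P, I): Player II can switch to Q (6 → 13). Not NE.
(T, P, O): Player I gets 7, best alternative 4; Player II gets 18, best alternative 6; Player III gets 14, best alternative 13. No profitable deviation — NE.
(T, Q, I): Player I gets 15, best alternative 5; Player II gets 13, best alternative 6; Player III gets 17, best alternative 3. No profitable deviation — NE.
(T, Q, O): Player II can switch to P (6 → 18). Not NE.
(B, P, I): Player I can switch to T (8 → 20). Not NE.
(B, P, O): Player I can switch to T (4 → 7). Not NE.
(B, Q, I): Player I can switch to T (5 → 15). Not NE.
(B, Q, O): Player I can switch to T (1 → 3). Not NE.

(T, P, O) and (T, Q, I)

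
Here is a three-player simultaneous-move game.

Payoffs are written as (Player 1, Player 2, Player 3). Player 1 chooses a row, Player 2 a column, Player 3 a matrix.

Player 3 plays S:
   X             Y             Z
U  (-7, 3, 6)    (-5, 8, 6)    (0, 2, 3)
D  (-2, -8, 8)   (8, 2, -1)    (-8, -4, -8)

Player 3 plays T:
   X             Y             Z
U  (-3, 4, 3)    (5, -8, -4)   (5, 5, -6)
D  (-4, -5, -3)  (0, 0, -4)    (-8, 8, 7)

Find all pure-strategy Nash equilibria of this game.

(U, X, S): Player 1 can switch to D (-7 → -2). Not NE.
(U, X, T): Player 2 can switch to Z (4 → 5). Not NE.
(U, Y, S): Player 1 can switch to D (-5 → 8). Not NE.
(U, Y, T): Player 2 can switch to X (-8 → 4). Not NE.
(U, Z, S): Player 2 can switch to X (2 → 3). Not NE.
(U, Z, T): Player 3 can switch to S (-6 → 3). Not NE.
(D, X, S): Player 2 can switch to Y (-8 → 2). Not NE.
(D, X, T): Player 1 can switch to U (-4 → -3). Not NE.
(D, Y, S): Player 1 gets 8, best alternative -5; Player 2 gets 2, best alternative -4; Player 3 gets -1, best alternative -4. No profitable deviation — NE.
(The remaining 3 profiles each have a profitable deviation by the same check.)

Pure NE: (D, Y, S)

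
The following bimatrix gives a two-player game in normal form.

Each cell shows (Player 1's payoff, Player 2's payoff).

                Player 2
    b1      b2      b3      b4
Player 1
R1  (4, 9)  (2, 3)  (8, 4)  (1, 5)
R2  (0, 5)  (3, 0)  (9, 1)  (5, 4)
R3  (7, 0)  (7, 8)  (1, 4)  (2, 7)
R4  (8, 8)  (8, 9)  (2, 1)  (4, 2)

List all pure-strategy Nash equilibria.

Pure NE: (R4, b2)

Player 1 against b1: payoffs 4, 0, 7, 8 → best response R4.
Player 1 against b2: payoffs 2, 3, 7, 8 → best response R4.
Player 1 against b3: payoffs 8, 9, 1, 2 → best response R2.
Player 1 against b4: payoffs 1, 5, 2, 4 → best response R2.
Player 2 against R1: payoffs 9, 3, 4, 5 → best response b1.
Player 2 against R2: payoffs 5, 0, 1, 4 → best response b1.
Player 2 against R3: payoffs 0, 8, 4, 7 → best response b2.
Player 2 against R4: payoffs 8, 9, 1, 2 → best response b2.
Mutual best responses: (R4, b2).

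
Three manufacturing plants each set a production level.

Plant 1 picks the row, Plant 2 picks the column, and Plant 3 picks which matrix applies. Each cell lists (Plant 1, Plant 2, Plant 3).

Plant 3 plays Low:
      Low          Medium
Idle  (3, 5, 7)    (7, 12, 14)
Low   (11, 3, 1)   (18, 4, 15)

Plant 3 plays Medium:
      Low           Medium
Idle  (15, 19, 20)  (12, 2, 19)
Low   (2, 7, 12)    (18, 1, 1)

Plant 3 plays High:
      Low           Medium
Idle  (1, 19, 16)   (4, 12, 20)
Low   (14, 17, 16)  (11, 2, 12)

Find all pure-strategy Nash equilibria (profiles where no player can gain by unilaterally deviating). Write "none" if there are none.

(Idle, Low, Medium), (Low, Low, High), (Low, Medium, Low)

(Idle, Low, Low): Plant 1 can switch to Low (3 → 11). Not NE.
(Idle, Low, Medium): Plant 1 gets 15, best alternative 2; Plant 2 gets 19, best alternative 2; Plant 3 gets 20, best alternative 16. No profitable deviation — NE.
(Idle, Low, High): Plant 1 can switch to Low (1 → 14). Not NE.
(Idle, Medium, Low): Plant 1 can switch to Low (7 → 18). Not NE.
(Idle, Medium, Medium): Plant 1 can switch to Low (12 → 18). Not NE.
(Idle, Medium, High): Plant 1 can switch to Low (4 → 11). Not NE.
(Low, Low, Low): Plant 2 can switch to Medium (3 → 4). Not NE.
(Low, Low, Medium): Plant 1 can switch to Idle (2 → 15). Not NE.
(Low, Low, High): Plant 1 gets 14, best alternative 1; Plant 2 gets 17, best alternative 2; Plant 3 gets 16, best alternative 12. No profitable deviation — NE.
(Low, Medium, Low): Plant 1 gets 18, best alternative 7; Plant 2 gets 4, best alternative 3; Plant 3 gets 15, best alternative 12. No profitable deviation — NE.
(Low, Medium, Medium): Plant 2 can switch to Low (1 → 7). Not NE.
(Low, Medium, High): Plant 2 can switch to Low (2 → 17). Not NE.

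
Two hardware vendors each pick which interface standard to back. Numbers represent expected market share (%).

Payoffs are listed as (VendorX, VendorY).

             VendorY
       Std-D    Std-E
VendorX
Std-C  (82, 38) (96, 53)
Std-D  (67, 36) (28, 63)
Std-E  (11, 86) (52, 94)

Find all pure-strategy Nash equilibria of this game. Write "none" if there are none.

(Std-C, Std-E)

For each player, find the best response to each opponent profile; mutual best responses are the pure NE.
VendorX against Std-D: payoffs 82, 67, 11 → best response Std-C.
VendorX against Std-E: payoffs 96, 28, 52 → best response Std-C.
VendorY against Std-C: payoffs 38, 53 → best response Std-E.
VendorY against Std-D: payoffs 36, 63 → best response Std-E.
VendorY against Std-E: payoffs 86, 94 → best response Std-E.
Mutual best responses: (Std-C, Std-E).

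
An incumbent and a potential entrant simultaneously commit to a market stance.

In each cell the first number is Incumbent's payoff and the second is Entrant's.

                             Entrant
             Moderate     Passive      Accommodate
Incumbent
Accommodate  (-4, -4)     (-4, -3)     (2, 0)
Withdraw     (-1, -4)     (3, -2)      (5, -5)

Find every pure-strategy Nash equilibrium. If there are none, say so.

For each player, find the best response to each opponent profile; mutual best responses are the pure NE.
Incumbent against Moderate: payoffs -4, -1 → best response Withdraw.
Incumbent against Passive: payoffs -4, 3 → best response Withdraw.
Incumbent against Accommodate: payoffs 2, 5 → best response Withdraw.
Entrant against Accommodate: payoffs -4, -3, 0 → best response Accommodate.
Entrant against Withdraw: payoffs -4, -2, -5 → best response Passive.
Mutual best responses: (Withdraw, Passive).

Pure NE: (Withdraw, Passive)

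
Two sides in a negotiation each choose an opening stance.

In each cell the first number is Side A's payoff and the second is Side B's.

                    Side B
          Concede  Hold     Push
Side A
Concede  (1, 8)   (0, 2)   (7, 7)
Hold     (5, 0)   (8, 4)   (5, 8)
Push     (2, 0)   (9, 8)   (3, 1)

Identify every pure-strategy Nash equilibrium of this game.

Side A against Concede: payoffs 1, 5, 2 → best response Hold.
Side A against Hold: payoffs 0, 8, 9 → best response Push.
Side A against Push: payoffs 7, 5, 3 → best response Concede.
Side B against Concede: payoffs 8, 2, 7 → best response Concede.
Side B against Hold: payoffs 0, 4, 8 → best response Push.
Side B against Push: payoffs 0, 8, 1 → best response Hold.
Mutual best responses: (Push, Hold).

The unique pure-strategy Nash equilibrium is (Push, Hold).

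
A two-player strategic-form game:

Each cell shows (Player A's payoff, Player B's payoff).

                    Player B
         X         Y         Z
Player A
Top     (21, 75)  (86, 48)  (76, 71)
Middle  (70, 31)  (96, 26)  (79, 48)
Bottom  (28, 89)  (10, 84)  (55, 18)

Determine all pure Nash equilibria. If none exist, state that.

For each player, find the best response to each opponent profile; mutual best responses are the pure NE.
Player A against X: payoffs 21, 70, 28 → best response Middle.
Player A against Y: payoffs 86, 96, 10 → best response Middle.
Player A against Z: payoffs 76, 79, 55 → best response Middle.
Player B against Top: payoffs 75, 48, 71 → best response X.
Player B against Middle: payoffs 31, 26, 48 → best response Z.
Player B against Bottom: payoffs 89, 84, 18 → best response X.
Mutual best responses: (Middle, Z).

Pure NE: (Middle, Z)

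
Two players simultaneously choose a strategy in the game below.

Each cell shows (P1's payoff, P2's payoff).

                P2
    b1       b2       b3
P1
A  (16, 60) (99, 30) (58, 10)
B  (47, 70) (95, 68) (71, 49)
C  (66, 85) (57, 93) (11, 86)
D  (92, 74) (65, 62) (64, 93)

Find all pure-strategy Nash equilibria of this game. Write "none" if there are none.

none

(A, b1): P1 can switch to B (16 → 47). Not NE.
(A, b2): P2 can switch to b1 (30 → 60). Not NE.
(A, b3): P1 can switch to B (58 → 71). Not NE.
(B, b1): P1 can switch to C (47 → 66). Not NE.
(B, b2): P1 can switch to A (95 → 99). Not NE.
(B, b3): P2 can switch to b1 (49 → 70). Not NE.
(C, b1): P1 can switch to D (66 → 92). Not NE.
(C, b2): P1 can switch to A (57 → 99). Not NE.
(C, b3): P1 can switch to A (11 → 58). Not NE.
(D, b1): P2 can switch to b3 (74 → 93). Not NE.
(D, b2): P1 can switch to A (65 → 99). Not NE.
(D, b3): P1 can switch to B (64 → 71). Not NE.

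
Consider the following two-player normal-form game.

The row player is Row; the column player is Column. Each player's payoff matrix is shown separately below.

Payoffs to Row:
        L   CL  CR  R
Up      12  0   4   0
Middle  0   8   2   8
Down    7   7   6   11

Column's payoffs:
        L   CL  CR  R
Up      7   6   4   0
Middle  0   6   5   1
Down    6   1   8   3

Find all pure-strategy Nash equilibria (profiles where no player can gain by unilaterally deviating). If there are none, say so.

Pure-strategy Nash equilibria: (Up, L); (Middle, CL); (Down, CR)

For each strategy profile, look for a profitable unilateral deviation.
(Up, L): Row gets 12, best alternative 7; Column gets 7, best alternative 6. No profitable deviation — NE.
(Up, CL): Row can switch to Middle (0 → 8). Not NE.
(Up, CR): Row can switch to Down (4 → 6). Not NE.
(Up, R): Row can switch to Middle (0 → 8). Not NE.
(Middle, L): Row can switch to Up (0 → 12). Not NE.
(Middle, CL): Row gets 8, best alternative 7; Column gets 6, best alternative 5. No profitable deviation — NE.
(Middle, CR): Row can switch to Up (2 → 4). Not NE.
(Middle, R): Row can switch to Down (8 → 11). Not NE.
(Down, L): Row can switch to Up (7 → 12). Not NE.
(Down, CL): Row can switch to Middle (7 → 8). Not NE.
(Down, CR): Row gets 6, best alternative 4; Column gets 8, best alternative 6. No profitable deviation — NE.
(Down, R): Column can switch to L (3 → 6). Not NE.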